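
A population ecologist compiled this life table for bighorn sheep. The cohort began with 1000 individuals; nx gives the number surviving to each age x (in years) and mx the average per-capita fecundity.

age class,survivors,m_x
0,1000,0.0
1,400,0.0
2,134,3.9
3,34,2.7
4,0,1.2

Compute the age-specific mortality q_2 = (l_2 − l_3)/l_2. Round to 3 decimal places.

0.746

lx = nx/n0 = nx/1000: 1, 0.4, 0.134, 0.034, 0
q_2 = (l_2 − l_3) / l_2 = (0.134 − 0.034) / 0.134
     = 0.1 / 0.134 = 0.746269… → 0.746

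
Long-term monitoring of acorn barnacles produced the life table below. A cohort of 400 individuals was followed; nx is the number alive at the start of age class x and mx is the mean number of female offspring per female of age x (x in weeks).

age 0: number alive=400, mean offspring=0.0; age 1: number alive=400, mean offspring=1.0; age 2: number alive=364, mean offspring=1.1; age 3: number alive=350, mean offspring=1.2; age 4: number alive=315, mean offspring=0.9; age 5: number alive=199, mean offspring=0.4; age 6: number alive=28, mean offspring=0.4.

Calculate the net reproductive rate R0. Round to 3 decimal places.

lx = nx/n0 = nx/400: 1, 1, 0.91, 0.875, 0.7875, 0.4975, 0.07
lx·mx by age: 0, 1, 1.001, 1.05, 0.70875, 0.199, 0.028
R0 = Σ lx·mx = 3.98675 → 3.987

3.987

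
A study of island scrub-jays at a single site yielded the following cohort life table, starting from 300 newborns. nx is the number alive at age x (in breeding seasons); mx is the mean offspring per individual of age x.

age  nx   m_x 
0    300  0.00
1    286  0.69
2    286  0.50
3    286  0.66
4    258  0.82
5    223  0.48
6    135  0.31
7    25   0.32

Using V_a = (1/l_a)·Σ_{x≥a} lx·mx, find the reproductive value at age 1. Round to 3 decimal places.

3.138

lx = nx/n0 = nx/300: 1, 0.95333…, 0.95333…, 0.95333…, 0.86, 0.74333…, 0.45, 0.08333…
lx·mx for x ≥ 1: 0.6578…, 0.476667…, 0.6292…, 0.7052, 0.3568…, 0.1395, 0.026667… → sum = 2.991833…
V_1 = 2.991833… / l_1 = 2.991833… / 0.953333… = 3.138287… → 3.138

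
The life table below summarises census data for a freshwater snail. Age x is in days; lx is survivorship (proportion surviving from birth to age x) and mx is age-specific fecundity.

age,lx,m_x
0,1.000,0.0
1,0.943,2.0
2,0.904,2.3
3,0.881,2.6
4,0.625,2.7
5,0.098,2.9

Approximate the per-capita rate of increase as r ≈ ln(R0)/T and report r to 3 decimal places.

0.822

R0 = Σ lx·mx = 0 + 1.886 + 2.0792 + 2.2906 + 1.6875 + 0.2842 = 8.2275
Σ x·lx·mx = 21.0872; T = 21.0872/8.2275 = 2.56301…
r ≈ ln(R0)/T = ln(8.2275)/2.56301… = 0.82227… → 0.822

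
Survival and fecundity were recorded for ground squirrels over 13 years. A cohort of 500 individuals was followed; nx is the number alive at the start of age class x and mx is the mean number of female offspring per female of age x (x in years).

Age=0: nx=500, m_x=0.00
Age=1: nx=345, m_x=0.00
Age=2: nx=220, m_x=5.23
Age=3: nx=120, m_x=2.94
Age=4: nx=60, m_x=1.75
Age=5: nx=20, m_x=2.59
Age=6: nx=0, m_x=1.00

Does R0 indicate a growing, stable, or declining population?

lx = nx/n0 = nx/500: 1, 0.69, 0.44, 0.24, 0.12, 0.04, 0
R0 = Σ lx·mx = 0 + 0 + 2.3012 + 0.7056 + 0.21 + 0.1036 + 0 = 3.3204
R0 > 1, so the population is growing.

growing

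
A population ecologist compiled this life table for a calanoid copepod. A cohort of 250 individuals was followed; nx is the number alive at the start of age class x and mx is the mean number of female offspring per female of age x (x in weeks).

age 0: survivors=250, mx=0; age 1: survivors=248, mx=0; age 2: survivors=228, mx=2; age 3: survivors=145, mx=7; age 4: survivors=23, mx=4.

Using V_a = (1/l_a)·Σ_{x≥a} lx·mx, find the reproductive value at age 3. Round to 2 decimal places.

7.63

lx = nx/n0 = nx/250: 1, 0.992, 0.912, 0.58, 0.092
lx·mx for x ≥ 3: 4.06, 0.368 → sum = 4.428
V_3 = 4.428 / l_3 = 4.428 / 0.58 = 7.634483… → 7.63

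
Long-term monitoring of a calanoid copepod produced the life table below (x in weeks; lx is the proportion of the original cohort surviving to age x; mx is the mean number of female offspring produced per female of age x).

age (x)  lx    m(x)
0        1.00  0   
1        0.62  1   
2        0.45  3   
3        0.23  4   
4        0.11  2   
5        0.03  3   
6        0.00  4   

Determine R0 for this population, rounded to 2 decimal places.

lx·mx by age: 0, 0.62, 1.35, 0.92, 0.22, 0.09, 0
R0 = Σ lx·mx = 3.2 → 3.20

3.20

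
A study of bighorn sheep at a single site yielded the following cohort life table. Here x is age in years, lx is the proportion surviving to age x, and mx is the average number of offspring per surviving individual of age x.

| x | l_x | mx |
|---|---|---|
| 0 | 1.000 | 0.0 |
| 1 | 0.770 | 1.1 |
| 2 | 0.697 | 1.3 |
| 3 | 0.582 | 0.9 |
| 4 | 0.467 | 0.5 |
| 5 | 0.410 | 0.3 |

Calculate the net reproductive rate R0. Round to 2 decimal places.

2.63

lx·mx by age: 0, 0.847, 0.9061, 0.5238, 0.2335, 0.123
R0 = Σ lx·mx = 2.6334 → 2.63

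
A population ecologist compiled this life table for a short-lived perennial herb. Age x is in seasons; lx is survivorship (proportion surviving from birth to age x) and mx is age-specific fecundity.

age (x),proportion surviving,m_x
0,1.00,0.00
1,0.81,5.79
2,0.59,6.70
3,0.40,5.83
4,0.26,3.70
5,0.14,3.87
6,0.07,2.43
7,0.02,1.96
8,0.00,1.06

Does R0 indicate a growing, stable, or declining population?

growing

R0 = Σ lx·mx = 0 + 4.6899 + 3.953 + 2.332 + 0.962 + 0.5418 + 0.1701 + 0.0392 + 0 = 12.688
R0 > 1, so the population is growing.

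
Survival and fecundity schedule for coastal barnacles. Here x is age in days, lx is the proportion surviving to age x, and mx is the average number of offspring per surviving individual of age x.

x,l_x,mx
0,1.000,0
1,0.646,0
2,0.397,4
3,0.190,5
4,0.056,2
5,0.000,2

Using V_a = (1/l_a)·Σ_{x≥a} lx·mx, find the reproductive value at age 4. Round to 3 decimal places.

lx·mx for x ≥ 4: 0.112, 0 → sum = 0.112
V_4 = 0.112 / l_4 = 0.112 / 0.056 = 2 → 2.000

2.000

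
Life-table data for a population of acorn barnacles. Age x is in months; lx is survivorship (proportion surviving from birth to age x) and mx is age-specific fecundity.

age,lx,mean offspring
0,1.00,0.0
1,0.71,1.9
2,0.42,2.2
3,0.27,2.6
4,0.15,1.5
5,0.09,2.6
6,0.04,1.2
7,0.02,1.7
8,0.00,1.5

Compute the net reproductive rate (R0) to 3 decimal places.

3.516

lx·mx by age: 0, 1.349, 0.924, 0.702, 0.225, 0.234, 0.048, 0.034, 0
R0 = Σ lx·mx = 3.516 → 3.516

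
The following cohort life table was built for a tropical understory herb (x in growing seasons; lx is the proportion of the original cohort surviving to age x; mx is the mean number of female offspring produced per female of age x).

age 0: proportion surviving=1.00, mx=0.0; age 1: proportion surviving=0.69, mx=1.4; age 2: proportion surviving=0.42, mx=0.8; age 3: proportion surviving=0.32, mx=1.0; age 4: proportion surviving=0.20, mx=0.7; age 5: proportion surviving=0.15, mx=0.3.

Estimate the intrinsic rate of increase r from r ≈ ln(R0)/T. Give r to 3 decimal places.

R0 = Σ lx·mx = 0 + 0.966 + 0.336 + 0.32 + 0.14 + 0.045 = 1.807
Σ x·lx·mx = 3.383; T = 3.383/1.807 = 1.87216…
r ≈ ln(R0)/T = ln(1.807)/1.87216… = 0.31603… → 0.316

0.316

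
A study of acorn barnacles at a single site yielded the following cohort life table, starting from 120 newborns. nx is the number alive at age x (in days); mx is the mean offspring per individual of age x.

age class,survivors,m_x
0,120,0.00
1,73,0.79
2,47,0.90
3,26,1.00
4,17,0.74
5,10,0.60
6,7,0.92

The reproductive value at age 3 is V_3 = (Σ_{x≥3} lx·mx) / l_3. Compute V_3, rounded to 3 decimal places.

lx = nx/n0 = nx/120: 1, 0.60833…, 0.39167…, 0.21667…, 0.14167…, 0.08333…, 0.05833…
lx·mx for x ≥ 3: 0.216667…, 0.104833…, 0.05…, 0.053667… → sum = 0.425167…
V_3 = 0.425167… / l_3 = 0.425167… / 0.216667… = 1.962308… → 1.962

1.962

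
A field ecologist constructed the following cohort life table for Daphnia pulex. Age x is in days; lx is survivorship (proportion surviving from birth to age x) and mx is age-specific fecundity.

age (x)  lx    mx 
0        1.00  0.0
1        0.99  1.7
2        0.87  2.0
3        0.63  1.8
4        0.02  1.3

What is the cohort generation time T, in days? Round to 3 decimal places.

1.892

lx·mx: 0, 1.683, 1.74, 1.134, 0.026 → R0 = 4.583
x·lx·mx: 0, 1.683, 3.48, 3.402, 0.104 → Σ = 8.669
T = 8.669 / 4.583 = 1.891556… → 1.892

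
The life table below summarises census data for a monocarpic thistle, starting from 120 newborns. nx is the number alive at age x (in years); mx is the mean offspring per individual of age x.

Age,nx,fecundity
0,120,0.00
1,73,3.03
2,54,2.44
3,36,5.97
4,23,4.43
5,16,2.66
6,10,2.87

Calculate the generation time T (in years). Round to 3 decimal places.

lx = nx/n0 = nx/120: 1, 0.60833…, 0.45, 0.3, 0.19167…, 0.13333…, 0.08333…
lx·mx: 0, 1.84325…, 1.098, 1.791, 0.849083…, 0.354667…, 0.239167… → R0 = 6.175167…
x·lx·mx: 0, 1.84325…, 2.196, 5.373, 3.396333…, 1.773333…, 1.435… → Σ = 16.016917…
T = 16.016917… / 6.175167… = 2.593763… → 2.594

2.594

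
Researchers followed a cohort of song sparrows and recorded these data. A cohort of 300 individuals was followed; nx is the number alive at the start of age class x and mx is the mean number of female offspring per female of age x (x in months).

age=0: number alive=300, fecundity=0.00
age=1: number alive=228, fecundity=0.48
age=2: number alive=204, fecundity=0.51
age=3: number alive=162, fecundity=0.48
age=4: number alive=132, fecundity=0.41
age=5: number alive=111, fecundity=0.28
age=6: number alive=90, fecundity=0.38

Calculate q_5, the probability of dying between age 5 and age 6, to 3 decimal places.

0.189

lx = nx/n0 = nx/300: 1, 0.76, 0.68, 0.54, 0.44, 0.37, 0.3
q_5 = (l_5 − l_6) / l_5 = (0.37 − 0.3) / 0.37
     = 0.07 / 0.37 = 0.189189… → 0.189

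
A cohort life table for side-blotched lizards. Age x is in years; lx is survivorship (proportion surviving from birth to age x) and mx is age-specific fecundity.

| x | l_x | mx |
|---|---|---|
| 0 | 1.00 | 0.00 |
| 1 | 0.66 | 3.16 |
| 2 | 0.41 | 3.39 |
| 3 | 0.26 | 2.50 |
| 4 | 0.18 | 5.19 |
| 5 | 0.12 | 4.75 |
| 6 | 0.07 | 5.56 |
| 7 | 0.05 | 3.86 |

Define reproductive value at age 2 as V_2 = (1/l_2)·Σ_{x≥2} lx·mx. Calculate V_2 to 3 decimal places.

10.064

lx·mx for x ≥ 2: 1.3899, 0.65, 0.9342, 0.57, 0.3892, 0.193 → sum = 4.1263
V_2 = 4.1263 / l_2 = 4.1263 / 0.41 = 10.064146… → 10.064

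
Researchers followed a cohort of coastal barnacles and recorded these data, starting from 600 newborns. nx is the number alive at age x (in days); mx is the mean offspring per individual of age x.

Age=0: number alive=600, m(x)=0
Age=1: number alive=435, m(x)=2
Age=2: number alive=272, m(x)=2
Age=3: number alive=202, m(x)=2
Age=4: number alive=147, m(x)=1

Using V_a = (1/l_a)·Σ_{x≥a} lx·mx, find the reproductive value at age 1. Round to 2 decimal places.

lx = nx/n0 = nx/600: 1, 0.725, 0.45333…, 0.33667…, 0.245
lx·mx for x ≥ 1: 1.45, 0.906667…, 0.673333…, 0.245 → sum = 3.275…
V_1 = 3.275… / l_1 = 3.275… / 0.725 = 4.517241… → 4.52

4.52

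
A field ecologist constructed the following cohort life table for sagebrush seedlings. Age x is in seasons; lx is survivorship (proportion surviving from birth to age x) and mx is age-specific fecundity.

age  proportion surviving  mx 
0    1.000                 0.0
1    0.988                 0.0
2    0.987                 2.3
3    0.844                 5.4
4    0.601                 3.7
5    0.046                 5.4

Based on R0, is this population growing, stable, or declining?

growing

R0 = Σ lx·mx = 0 + 0 + 2.2701 + 4.5576 + 2.2237 + 0.2484 = 9.2998
R0 > 1, so the population is growing.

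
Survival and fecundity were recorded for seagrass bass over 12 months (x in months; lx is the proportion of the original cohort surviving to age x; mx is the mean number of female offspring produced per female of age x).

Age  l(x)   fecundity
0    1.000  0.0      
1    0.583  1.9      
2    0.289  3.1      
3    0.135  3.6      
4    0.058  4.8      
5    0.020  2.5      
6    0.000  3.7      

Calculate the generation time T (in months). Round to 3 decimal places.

lx·mx: 0, 1.1077, 0.8959, 0.486, 0.2784, 0.05, 0 → R0 = 2.818
x·lx·mx: 0, 1.1077, 1.7918, 1.458, 1.1136, 0.25, 0 → Σ = 5.7211
T = 5.7211 / 2.818 = 2.030199… → 2.030

2.030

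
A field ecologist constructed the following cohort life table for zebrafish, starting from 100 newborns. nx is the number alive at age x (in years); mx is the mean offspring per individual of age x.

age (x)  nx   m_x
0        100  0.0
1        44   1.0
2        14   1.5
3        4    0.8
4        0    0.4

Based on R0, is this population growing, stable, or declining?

lx = nx/n0 = nx/100: 1, 0.44, 0.14, 0.04, 0
R0 = Σ lx·mx = 0 + 0.44 + 0.21 + 0.032 + 0 = 0.682
R0 < 1, so the population is declining.

declining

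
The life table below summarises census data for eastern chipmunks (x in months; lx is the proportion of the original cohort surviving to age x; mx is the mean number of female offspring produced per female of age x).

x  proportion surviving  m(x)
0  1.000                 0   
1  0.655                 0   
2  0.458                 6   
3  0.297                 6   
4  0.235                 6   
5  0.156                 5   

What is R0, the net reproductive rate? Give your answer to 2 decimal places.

6.72

lx·mx by age: 0, 0, 2.748, 1.782, 1.41, 0.78
R0 = Σ lx·mx = 6.72 → 6.72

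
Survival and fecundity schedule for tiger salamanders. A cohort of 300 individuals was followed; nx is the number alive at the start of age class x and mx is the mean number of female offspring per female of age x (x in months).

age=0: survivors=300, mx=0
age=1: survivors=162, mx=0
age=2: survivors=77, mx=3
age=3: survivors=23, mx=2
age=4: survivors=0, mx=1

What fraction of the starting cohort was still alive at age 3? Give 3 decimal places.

0.077

l_3 = n_3/n_0 = 23/300 = 0.076667… → 0.077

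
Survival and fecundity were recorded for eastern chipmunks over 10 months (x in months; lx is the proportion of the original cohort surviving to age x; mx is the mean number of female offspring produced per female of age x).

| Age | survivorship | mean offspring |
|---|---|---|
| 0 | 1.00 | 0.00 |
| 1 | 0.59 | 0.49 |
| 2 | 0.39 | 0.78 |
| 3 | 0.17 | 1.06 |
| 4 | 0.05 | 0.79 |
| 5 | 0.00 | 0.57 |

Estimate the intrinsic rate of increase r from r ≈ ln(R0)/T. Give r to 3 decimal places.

R0 = Σ lx·mx = 0 + 0.2891 + 0.3042 + 0.1802 + 0.0395 + 0 = 0.813
Σ x·lx·mx = 1.5961; T = 1.5961/0.813 = 1.96322…
r ≈ ln(R0)/T = ln(0.813)/1.96322… = -0.10545… → -0.105

-0.105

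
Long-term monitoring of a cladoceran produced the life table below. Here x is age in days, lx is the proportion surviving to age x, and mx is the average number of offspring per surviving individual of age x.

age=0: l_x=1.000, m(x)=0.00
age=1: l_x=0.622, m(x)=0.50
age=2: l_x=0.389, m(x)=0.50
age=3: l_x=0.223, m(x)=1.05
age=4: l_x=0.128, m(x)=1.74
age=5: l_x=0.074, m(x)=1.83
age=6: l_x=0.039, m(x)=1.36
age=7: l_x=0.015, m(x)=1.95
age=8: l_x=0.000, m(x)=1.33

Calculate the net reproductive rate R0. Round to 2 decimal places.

1.18

lx·mx by age: 0, 0.311, 0.1945, 0.23415, 0.22272, 0.13542, 0.05304, 0.02925, 0
R0 = Σ lx·mx = 1.18008 → 1.18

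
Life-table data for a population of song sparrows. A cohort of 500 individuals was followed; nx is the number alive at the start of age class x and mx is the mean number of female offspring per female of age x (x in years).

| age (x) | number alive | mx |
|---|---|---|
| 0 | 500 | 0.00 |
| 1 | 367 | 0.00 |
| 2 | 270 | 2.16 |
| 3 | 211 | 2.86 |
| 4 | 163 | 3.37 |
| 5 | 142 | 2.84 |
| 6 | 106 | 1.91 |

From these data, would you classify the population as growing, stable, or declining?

lx = nx/n0 = nx/500: 1, 0.734, 0.54, 0.422, 0.326, 0.284, 0.212
R0 = Σ lx·mx = 0 + 0 + 1.1664 + 1.20692 + 1.09862 + 0.80656 + 0.40492 = 4.68342
R0 > 1, so the population is growing.

growing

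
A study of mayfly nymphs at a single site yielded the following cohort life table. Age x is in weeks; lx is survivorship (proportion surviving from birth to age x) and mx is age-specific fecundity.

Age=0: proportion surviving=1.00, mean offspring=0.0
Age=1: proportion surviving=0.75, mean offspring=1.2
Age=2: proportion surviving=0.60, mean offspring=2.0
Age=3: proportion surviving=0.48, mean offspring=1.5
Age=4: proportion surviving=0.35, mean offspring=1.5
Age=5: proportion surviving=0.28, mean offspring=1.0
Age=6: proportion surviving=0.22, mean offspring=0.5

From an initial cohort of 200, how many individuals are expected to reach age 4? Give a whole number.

70

Expected survivors = N0 · l_4 = 200 × 0.35 = 70 → 70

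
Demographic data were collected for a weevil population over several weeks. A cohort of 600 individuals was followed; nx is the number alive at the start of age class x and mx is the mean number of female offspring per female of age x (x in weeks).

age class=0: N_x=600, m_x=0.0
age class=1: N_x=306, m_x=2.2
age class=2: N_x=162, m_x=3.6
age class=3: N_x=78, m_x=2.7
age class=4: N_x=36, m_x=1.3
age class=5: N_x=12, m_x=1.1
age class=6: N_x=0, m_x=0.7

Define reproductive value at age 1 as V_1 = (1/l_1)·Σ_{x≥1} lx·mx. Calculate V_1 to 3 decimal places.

4.990

lx = nx/n0 = nx/600: 1, 0.51, 0.27, 0.13, 0.06, 0.02, 0
lx·mx for x ≥ 1: 1.122, 0.972, 0.351, 0.078, 0.022, 0 → sum = 2.545
V_1 = 2.545 / l_1 = 2.545 / 0.51 = 4.990196… → 4.990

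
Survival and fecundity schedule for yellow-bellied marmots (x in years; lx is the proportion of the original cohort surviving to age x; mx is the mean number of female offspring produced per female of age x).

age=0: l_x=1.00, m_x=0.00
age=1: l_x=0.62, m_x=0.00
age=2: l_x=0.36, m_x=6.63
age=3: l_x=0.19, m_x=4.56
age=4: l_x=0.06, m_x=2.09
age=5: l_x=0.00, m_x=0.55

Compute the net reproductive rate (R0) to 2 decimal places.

3.38

lx·mx by age: 0, 0, 2.3868, 0.8664, 0.1254, 0
R0 = Σ lx·mx = 3.3786 → 3.38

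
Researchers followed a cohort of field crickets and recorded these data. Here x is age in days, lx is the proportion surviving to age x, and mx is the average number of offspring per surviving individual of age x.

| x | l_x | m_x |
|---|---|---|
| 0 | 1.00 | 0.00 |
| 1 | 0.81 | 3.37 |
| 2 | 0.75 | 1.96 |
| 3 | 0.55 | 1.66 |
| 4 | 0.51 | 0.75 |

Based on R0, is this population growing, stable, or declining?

growing

R0 = Σ lx·mx = 0 + 2.7297 + 1.47 + 0.913 + 0.3825 = 5.4952
R0 > 1, so the population is growing.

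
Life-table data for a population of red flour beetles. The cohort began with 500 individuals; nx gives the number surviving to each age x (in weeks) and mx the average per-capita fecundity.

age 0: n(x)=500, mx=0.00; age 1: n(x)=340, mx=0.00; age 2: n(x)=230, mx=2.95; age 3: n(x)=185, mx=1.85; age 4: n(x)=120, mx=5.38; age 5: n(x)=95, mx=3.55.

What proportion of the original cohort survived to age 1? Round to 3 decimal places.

0.680

l_1 = n_1/n_0 = 340/500 = 0.68 → 0.680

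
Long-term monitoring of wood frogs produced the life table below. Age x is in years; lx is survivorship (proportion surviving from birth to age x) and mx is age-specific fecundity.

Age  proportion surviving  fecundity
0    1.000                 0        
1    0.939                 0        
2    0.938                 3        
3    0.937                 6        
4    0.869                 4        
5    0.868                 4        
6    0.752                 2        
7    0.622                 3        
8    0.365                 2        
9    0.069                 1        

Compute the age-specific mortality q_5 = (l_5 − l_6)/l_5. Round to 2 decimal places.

q_5 = (l_5 − l_6) / l_5 = (0.868 − 0.752) / 0.868
     = 0.116 / 0.868 = 0.133641… → 0.13

0.13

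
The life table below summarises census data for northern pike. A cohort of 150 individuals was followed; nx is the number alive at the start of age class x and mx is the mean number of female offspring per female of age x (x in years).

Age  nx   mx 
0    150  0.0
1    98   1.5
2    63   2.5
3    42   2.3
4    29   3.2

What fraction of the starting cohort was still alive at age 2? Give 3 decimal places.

0.420

l_2 = n_2/n_0 = 63/150 = 0.42 → 0.420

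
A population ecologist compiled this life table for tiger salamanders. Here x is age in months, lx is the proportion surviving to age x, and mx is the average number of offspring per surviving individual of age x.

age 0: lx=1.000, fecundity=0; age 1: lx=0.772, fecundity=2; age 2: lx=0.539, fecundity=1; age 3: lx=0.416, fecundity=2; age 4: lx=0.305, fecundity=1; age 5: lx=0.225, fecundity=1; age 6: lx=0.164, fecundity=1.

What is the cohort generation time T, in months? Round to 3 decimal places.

lx·mx: 0, 1.544, 0.539, 0.832, 0.305, 0.225, 0.164 → R0 = 3.609
x·lx·mx: 0, 1.544, 1.078, 2.496, 1.22, 1.125, 0.984 → Σ = 8.447
T = 8.447 / 3.609 = 2.340538… → 2.341

2.341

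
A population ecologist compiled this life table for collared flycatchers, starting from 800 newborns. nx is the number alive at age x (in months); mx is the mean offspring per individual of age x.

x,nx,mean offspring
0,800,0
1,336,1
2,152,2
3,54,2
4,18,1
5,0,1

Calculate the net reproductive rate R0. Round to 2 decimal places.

lx = nx/n0 = nx/800: 1, 0.42, 0.19, 0.0675, 0.0225, 0
lx·mx by age: 0, 0.42, 0.38, 0.135, 0.0225, 0
R0 = Σ lx·mx = 0.9575 → 0.96

0.96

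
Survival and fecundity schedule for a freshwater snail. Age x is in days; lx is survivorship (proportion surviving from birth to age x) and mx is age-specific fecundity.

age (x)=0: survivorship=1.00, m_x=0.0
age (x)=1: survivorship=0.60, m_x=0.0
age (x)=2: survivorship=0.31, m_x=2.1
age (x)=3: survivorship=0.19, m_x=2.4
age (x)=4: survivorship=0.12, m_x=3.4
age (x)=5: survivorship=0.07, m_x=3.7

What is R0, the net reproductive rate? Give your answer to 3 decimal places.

lx·mx by age: 0, 0, 0.651, 0.456, 0.408, 0.259
R0 = Σ lx·mx = 1.774 → 1.774

1.774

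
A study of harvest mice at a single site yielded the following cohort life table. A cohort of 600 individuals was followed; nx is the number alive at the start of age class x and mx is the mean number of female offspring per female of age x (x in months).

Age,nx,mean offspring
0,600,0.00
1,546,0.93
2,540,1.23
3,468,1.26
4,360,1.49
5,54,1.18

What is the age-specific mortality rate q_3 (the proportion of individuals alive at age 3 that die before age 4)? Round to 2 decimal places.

0.23

lx = nx/n0 = nx/600: 1, 0.91, 0.9, 0.78, 0.6, 0.09
q_3 = (l_3 − l_4) / l_3 = (0.78 − 0.6) / 0.78
     = 0.18 / 0.78 = 0.230769… → 0.23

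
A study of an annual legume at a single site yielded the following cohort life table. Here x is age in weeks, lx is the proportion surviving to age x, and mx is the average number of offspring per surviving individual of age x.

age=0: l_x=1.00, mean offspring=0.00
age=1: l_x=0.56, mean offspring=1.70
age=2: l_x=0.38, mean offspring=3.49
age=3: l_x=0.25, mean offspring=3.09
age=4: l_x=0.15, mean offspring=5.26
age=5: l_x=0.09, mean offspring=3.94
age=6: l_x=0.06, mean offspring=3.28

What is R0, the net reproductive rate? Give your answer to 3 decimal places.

4.391

lx·mx by age: 0, 0.952, 1.3262, 0.7725, 0.789, 0.3546, 0.1968
R0 = Σ lx·mx = 4.3911 → 4.391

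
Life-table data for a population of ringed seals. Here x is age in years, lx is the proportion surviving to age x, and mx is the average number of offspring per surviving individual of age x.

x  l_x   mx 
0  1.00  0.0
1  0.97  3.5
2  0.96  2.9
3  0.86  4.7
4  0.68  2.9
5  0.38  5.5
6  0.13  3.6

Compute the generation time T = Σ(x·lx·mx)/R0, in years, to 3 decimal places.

lx·mx: 0, 3.395, 2.784, 4.042, 1.972, 2.09, 0.468 → R0 = 14.751
x·lx·mx: 0, 3.395, 5.568, 12.126, 7.888, 10.45, 2.808 → Σ = 42.235
T = 42.235 / 14.751 = 2.863196… → 2.863

2.863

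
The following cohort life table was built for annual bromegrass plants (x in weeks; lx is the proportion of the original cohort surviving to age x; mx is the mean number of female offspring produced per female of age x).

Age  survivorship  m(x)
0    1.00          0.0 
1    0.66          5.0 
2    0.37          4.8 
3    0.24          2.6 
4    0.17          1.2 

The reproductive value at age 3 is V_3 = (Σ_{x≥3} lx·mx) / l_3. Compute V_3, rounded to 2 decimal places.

3.45

lx·mx for x ≥ 3: 0.624, 0.204 → sum = 0.828
V_3 = 0.828 / l_3 = 0.828 / 0.24 = 3.45 → 3.45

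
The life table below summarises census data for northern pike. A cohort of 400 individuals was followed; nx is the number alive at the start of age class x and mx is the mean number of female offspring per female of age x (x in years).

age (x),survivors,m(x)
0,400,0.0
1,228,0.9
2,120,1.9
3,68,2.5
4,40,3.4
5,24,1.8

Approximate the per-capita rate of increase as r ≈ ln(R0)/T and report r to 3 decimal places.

lx = nx/n0 = nx/400: 1, 0.57, 0.3, 0.17, 0.1, 0.06
R0 = Σ lx·mx = 0 + 0.513 + 0.57 + 0.425 + 0.34 + 0.108 = 1.956
Σ x·lx·mx = 4.828; T = 4.828/1.956 = 2.4683…
r ≈ ln(R0)/T = ln(1.956)/2.4683… = 0.27181… → 0.272

0.272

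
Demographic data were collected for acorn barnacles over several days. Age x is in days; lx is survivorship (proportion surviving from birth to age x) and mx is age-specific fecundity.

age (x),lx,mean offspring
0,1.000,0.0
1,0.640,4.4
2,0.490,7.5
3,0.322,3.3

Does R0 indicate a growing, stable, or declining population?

R0 = Σ lx·mx = 0 + 2.816 + 3.675 + 1.0626 = 7.5536
R0 > 1, so the population is growing.

growing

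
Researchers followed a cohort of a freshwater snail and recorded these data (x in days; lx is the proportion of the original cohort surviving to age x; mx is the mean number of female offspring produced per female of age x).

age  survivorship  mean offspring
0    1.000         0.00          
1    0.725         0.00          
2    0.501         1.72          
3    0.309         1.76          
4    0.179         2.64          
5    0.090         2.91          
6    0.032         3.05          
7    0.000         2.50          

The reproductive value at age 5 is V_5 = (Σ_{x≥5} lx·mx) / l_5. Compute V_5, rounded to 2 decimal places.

3.99

lx·mx for x ≥ 5: 0.2619, 0.0976, 0 → sum = 0.3595
V_5 = 0.3595 / l_5 = 0.3595 / 0.09 = 3.994444… → 3.99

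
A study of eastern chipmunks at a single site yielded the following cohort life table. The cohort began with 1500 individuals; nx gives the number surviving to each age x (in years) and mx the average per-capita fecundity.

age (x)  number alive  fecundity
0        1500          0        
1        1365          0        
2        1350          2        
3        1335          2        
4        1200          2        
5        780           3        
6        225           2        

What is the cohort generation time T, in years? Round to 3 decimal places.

lx = nx/n0 = nx/1500: 1, 0.91, 0.9, 0.89, 0.8, 0.52, 0.15
lx·mx: 0, 0, 1.8, 1.78, 1.6, 1.56, 0.3 → R0 = 7.04
x·lx·mx: 0, 0, 3.6, 5.34, 6.4, 7.8, 1.8 → Σ = 24.94
T = 24.94 / 7.04 = 3.542614… → 3.543

3.543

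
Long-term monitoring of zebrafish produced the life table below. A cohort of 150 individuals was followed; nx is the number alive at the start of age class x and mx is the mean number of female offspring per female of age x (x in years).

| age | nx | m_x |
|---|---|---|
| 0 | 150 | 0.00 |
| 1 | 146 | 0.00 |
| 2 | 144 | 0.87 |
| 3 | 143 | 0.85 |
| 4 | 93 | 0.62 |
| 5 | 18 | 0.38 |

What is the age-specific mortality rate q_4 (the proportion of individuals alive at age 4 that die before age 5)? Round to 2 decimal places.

0.81

lx = nx/n0 = nx/150: 1, 0.97333…, 0.96, 0.95333…, 0.62, 0.12
q_4 = (l_4 − l_5) / l_4 = (0.62 − 0.12) / 0.62
     = 0.5 / 0.62 = 0.806452… → 0.81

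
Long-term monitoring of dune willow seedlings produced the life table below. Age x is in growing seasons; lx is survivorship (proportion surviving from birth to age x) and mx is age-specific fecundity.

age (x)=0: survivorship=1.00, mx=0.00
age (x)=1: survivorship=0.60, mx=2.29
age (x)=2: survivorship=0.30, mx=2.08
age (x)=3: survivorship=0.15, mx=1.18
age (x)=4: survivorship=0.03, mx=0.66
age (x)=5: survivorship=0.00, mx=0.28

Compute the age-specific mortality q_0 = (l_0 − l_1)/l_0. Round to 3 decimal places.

0.400

q_0 = (l_0 − l_1) / l_0 = (1 − 0.6) / 1
     = 0.4 / 1 = 0.4 → 0.400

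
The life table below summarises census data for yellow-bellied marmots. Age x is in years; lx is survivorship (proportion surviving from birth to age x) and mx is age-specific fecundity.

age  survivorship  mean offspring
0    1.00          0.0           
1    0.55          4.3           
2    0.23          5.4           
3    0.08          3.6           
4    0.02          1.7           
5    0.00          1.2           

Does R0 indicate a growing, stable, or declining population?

growing

R0 = Σ lx·mx = 0 + 2.365 + 1.242 + 0.288 + 0.034 + 0 = 3.929
R0 > 1, so the population is growing.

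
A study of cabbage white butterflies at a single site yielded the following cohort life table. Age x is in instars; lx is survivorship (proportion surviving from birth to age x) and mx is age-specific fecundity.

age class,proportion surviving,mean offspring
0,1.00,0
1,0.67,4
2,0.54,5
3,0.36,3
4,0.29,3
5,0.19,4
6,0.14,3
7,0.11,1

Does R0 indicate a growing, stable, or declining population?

R0 = Σ lx·mx = 0 + 2.68 + 2.7 + 1.08 + 0.87 + 0.76 + 0.42 + 0.11 = 8.62
R0 > 1, so the population is growing.

growing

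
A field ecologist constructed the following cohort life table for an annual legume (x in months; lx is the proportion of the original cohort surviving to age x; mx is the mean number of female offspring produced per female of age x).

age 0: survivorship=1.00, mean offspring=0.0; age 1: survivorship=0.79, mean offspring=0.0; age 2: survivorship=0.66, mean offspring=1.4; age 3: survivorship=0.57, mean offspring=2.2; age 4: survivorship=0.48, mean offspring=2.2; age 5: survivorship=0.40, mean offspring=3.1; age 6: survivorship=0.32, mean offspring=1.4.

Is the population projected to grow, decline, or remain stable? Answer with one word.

growing

R0 = Σ lx·mx = 0 + 0 + 0.924 + 1.254 + 1.056 + 1.24 + 0.448 = 4.922
R0 > 1, so the population is growing.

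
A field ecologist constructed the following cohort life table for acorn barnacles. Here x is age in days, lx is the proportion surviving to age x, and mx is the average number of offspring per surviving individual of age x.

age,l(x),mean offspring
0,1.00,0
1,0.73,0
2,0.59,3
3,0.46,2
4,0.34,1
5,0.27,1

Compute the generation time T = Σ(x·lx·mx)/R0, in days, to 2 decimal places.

lx·mx: 0, 0, 1.77, 0.92, 0.34, 0.27 → R0 = 3.3
x·lx·mx: 0, 0, 3.54, 2.76, 1.36, 1.35 → Σ = 9.01
T = 9.01 / 3.3 = 2.730303… → 2.73

2.73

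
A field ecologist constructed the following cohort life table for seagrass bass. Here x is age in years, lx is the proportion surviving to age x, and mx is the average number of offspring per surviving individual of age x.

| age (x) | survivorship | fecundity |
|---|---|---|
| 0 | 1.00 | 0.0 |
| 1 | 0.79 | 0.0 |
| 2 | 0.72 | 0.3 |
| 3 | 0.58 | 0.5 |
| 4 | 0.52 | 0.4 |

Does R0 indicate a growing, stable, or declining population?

declining

R0 = Σ lx·mx = 0 + 0 + 0.216 + 0.29 + 0.208 = 0.714
R0 < 1, so the population is declining.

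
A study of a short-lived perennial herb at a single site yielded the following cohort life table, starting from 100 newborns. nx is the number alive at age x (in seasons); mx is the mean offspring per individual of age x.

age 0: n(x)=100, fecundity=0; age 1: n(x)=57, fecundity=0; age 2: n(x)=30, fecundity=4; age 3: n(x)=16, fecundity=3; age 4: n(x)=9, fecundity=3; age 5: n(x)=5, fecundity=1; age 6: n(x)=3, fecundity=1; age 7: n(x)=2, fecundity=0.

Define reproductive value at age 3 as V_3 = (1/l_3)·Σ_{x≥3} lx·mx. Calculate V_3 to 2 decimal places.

lx = nx/n0 = nx/100: 1, 0.57, 0.3, 0.16, 0.09, 0.05, 0.03, 0.02
lx·mx for x ≥ 3: 0.48, 0.27, 0.05, 0.03, 0 → sum = 0.83
V_3 = 0.83 / l_3 = 0.83 / 0.16 = 5.1875 → 5.19

5.19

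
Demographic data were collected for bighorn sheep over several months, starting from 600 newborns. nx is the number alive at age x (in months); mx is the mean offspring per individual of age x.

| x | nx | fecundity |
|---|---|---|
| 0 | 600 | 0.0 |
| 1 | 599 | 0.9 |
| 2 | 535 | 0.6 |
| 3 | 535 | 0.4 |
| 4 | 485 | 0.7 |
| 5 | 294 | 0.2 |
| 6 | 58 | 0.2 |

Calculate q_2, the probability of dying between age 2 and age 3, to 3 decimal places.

0.000

lx = nx/n0 = nx/600: 1, 0.99833…, 0.89167…, 0.89167…, 0.80833…, 0.49, 0.09667…
q_2 = (l_2 − l_3) / l_2 = (0.891667… − 0.891667…) / 0.891667…
     = 0 / 0.891667… = 0 → 0.000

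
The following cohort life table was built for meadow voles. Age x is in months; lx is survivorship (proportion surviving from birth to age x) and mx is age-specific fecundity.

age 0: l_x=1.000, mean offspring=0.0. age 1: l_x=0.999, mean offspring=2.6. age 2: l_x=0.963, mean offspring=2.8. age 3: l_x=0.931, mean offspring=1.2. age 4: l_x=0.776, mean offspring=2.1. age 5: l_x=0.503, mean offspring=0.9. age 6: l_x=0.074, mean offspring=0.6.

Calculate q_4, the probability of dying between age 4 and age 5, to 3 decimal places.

0.352

q_4 = (l_4 − l_5) / l_4 = (0.776 − 0.503) / 0.776
     = 0.273 / 0.776 = 0.351804… → 0.352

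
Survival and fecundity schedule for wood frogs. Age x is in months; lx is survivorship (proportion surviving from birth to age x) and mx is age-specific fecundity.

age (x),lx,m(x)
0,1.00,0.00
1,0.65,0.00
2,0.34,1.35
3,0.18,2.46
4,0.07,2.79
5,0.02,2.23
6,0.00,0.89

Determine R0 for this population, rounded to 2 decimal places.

1.14

lx·mx by age: 0, 0, 0.459, 0.4428, 0.1953, 0.0446, 0
R0 = Σ lx·mx = 1.1417 → 1.14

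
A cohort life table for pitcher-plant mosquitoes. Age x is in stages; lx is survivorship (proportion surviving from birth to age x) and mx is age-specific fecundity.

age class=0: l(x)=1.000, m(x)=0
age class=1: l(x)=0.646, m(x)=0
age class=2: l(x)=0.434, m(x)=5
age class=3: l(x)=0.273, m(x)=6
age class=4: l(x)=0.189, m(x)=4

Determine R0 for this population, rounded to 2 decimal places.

lx·mx by age: 0, 0, 2.17, 1.638, 0.756
R0 = Σ lx·mx = 4.564 → 4.56

4.56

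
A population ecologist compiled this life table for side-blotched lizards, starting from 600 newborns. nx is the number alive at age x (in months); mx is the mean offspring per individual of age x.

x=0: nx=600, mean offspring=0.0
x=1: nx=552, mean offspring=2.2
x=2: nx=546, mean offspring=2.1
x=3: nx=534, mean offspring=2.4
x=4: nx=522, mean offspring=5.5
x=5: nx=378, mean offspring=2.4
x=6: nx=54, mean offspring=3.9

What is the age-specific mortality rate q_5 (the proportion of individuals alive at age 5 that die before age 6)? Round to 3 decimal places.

lx = nx/n0 = nx/600: 1, 0.92, 0.91, 0.89, 0.87, 0.63, 0.09
q_5 = (l_5 − l_6) / l_5 = (0.63 − 0.09) / 0.63
     = 0.54 / 0.63 = 0.857143… → 0.857

0.857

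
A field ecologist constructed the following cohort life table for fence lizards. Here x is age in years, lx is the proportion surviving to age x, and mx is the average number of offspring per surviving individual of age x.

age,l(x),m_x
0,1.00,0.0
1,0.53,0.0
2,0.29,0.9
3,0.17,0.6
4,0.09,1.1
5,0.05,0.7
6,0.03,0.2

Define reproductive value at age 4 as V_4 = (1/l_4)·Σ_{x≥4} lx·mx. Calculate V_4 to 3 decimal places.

lx·mx for x ≥ 4: 0.099, 0.035, 0.006 → sum = 0.14
V_4 = 0.14 / l_4 = 0.14 / 0.09 = 1.555556… → 1.556

1.556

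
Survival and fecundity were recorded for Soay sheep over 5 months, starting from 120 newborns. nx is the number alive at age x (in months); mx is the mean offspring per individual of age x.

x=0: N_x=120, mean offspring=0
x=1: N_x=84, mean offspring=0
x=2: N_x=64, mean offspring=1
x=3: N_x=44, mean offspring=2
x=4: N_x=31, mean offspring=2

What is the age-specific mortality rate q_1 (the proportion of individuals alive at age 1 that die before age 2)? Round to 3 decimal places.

0.238

lx = nx/n0 = nx/120: 1, 0.7, 0.53333…, 0.36667…, 0.25833…
q_1 = (l_1 − l_2) / l_1 = (0.7 − 0.533333…) / 0.7
     = 0.166667… / 0.7 = 0.238095… → 0.238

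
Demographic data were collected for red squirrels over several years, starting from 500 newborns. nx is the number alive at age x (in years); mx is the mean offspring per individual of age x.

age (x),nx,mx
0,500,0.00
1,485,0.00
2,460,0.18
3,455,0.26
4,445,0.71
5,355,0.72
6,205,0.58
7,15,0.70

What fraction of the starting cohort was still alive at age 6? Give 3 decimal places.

0.410

l_6 = n_6/n_0 = 205/500 = 0.41 → 0.410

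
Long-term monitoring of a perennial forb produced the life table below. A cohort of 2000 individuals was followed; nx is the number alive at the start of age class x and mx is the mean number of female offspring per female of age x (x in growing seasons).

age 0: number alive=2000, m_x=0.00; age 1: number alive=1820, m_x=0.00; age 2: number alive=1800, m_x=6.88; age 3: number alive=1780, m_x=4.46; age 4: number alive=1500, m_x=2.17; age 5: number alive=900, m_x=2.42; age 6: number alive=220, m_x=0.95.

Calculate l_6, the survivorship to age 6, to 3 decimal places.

0.110

l_6 = n_6/n_0 = 220/2000 = 0.11 → 0.110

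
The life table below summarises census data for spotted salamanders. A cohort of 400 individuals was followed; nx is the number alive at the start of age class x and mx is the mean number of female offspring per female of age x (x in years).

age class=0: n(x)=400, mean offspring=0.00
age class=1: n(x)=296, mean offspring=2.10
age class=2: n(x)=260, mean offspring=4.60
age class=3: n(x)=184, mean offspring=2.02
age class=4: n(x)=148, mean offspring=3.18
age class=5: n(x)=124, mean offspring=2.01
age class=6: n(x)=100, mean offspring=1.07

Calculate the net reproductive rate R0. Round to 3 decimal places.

7.540

lx = nx/n0 = nx/400: 1, 0.74, 0.65, 0.46, 0.37, 0.31, 0.25
lx·mx by age: 0, 1.554, 2.99, 0.9292, 1.1766, 0.6231, 0.2675
R0 = Σ lx·mx = 7.5404 → 7.540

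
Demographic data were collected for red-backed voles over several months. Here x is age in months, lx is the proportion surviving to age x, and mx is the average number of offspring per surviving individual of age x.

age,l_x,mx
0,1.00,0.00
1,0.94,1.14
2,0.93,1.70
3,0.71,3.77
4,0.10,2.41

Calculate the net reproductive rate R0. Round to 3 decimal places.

lx·mx by age: 0, 1.0716, 1.581, 2.6767, 0.241
R0 = Σ lx·mx = 5.5703 → 5.570

5.570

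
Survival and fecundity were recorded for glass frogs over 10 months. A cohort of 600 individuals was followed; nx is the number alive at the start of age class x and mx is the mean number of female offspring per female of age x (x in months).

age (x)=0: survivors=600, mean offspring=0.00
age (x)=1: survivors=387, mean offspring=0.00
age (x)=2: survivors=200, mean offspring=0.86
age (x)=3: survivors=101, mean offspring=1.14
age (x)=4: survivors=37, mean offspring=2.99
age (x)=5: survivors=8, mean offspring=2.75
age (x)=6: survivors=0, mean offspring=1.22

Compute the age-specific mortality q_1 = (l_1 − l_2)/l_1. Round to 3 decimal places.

0.483

lx = nx/n0 = nx/600: 1, 0.645, 0.33333…, 0.16833…, 0.06167…, 0.01333…, 0
q_1 = (l_1 − l_2) / l_1 = (0.645 − 0.333333…) / 0.645
     = 0.311667… / 0.645 = 0.483204… → 0.483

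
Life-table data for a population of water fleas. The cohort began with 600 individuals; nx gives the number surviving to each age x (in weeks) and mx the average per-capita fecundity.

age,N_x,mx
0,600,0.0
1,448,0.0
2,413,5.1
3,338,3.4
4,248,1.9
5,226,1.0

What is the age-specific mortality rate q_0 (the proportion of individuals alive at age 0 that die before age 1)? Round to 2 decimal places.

0.25

lx = nx/n0 = nx/600: 1, 0.74667…, 0.68833…, 0.56333…, 0.41333…, 0.37667…
q_0 = (l_0 − l_1) / l_0 = (1 − 0.746667…) / 1
     = 0.253333… / 1 = 0.253333… → 0.25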